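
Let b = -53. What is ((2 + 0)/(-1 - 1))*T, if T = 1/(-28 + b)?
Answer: 1/81 ≈ 0.012346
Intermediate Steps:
T = -1/81 (T = 1/(-28 - 53) = 1/(-81) = -1/81 ≈ -0.012346)
((2 + 0)/(-1 - 1))*T = ((2 + 0)/(-1 - 1))*(-1/81) = (2/(-2))*(-1/81) = (2*(-½))*(-1/81) = -1*(-1/81) = 1/81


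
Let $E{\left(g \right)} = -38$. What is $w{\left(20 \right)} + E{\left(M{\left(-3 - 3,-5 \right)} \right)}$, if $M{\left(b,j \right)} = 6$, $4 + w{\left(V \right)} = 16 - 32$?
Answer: $-58$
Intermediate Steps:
$w{\left(V \right)} = -20$ ($w{\left(V \right)} = -4 + \left(16 - 32\right) = -4 - 16 = -20$)
$w{\left(20 \right)} + E{\left(M{\left(-3 - 3,-5 \right)} \right)} = -20 - 38 = -58$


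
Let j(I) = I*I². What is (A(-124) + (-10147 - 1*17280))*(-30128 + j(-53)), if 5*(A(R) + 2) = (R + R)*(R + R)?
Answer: 2708023441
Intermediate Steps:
A(R) = -2 + 4*R²/5 (A(R) = -2 + ((R + R)*(R + R))/5 = -2 + ((2*R)*(2*R))/5 = -2 + (4*R²)/5 = -2 + 4*R²/5)
j(I) = I³
(A(-124) + (-10147 - 1*17280))*(-30128 + j(-53)) = ((-2 + (⅘)*(-124)²) + (-10147 - 1*17280))*(-30128 + (-53)³) = ((-2 + (⅘)*15376) + (-10147 - 17280))*(-30128 - 148877) = ((-2 + 61504/5) - 27427)*(-179005) = (61494/5 - 27427)*(-179005) = -75641/5*(-179005) = 2708023441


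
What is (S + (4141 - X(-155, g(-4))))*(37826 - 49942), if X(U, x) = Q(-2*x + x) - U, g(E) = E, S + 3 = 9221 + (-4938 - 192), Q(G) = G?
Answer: -97776120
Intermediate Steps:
S = 4088 (S = -3 + (9221 + (-4938 - 192)) = -3 + (9221 - 5130) = -3 + 4091 = 4088)
X(U, x) = -U - x (X(U, x) = (-2*x + x) - U = -x - U = -U - x)
(S + (4141 - X(-155, g(-4))))*(37826 - 49942) = (4088 + (4141 - (-1*(-155) - 1*(-4))))*(37826 - 49942) = (4088 + (4141 - (155 + 4)))*(-12116) = (4088 + (4141 - 1*159))*(-12116) = (4088 + (4141 - 159))*(-12116) = (4088 + 3982)*(-12116) = 8070*(-12116) = -97776120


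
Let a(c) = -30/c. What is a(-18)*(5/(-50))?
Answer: -1/6 ≈ -0.16667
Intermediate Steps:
a(-18)*(5/(-50)) = (-30/(-18))*(5/(-50)) = (-30*(-1/18))*(5*(-1/50)) = (5/3)*(-1/10) = -1/6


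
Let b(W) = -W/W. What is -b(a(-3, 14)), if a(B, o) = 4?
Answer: 1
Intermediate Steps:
b(W) = -1 (b(W) = -1*1 = -1)
-b(a(-3, 14)) = -1*(-1) = 1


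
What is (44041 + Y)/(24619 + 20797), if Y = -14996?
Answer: 29045/45416 ≈ 0.63953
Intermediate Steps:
(44041 + Y)/(24619 + 20797) = (44041 - 14996)/(24619 + 20797) = 29045/45416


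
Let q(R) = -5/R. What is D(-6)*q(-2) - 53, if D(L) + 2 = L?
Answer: -73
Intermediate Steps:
D(L) = -2 + L
D(-6)*q(-2) - 53 = (-2 - 6)*(-5/(-2)) - 53 = -(-40)*(-1)/2 - 53 = -8*5/2 - 53 = -20 - 53 = -73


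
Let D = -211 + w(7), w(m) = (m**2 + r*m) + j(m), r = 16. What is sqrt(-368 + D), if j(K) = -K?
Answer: 5*I*sqrt(17) ≈ 20.616*I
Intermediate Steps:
w(m) = m**2 + 15*m (w(m) = (m**2 + 16*m) - m = m**2 + 15*m)
D = -57 (D = -211 + 7*(15 + 7) = -211 + 7*22 = -211 + 154 = -57)
sqrt(-368 + D) = sqrt(-368 - 57) = sqrt(-425) = 5*I*sqrt(17)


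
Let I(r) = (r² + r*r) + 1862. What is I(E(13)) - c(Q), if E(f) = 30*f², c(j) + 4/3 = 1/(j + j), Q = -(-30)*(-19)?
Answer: 19536432067/380 ≈ 5.1412e+7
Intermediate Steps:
Q = -570 (Q = -30*19 = -570)
c(j) = -4/3 + 1/(2*j) (c(j) = -4/3 + 1/(j + j) = -4/3 + 1/(2*j))
I(r) = 1862 + 2*r² (I(r) = (r² + r²) + 1862 = 2*r² + 1862 = 1862 + 2*r²)
I(E(13)) - c(Q) = (1862 + 2*(30*13²)²) - (3 - 8*(-570))/(6*(-570)) = (1862 + 2*(30*169)²) - (-1)*(3 + 4560)/(6*570) = (1862 + 2*5070²) - (-1)*4563/(6*570) = (1862 + 2*25704900) - 1*(-507/380) = (1862 + 51409800) + 507/380 = 51411662 + 507/380 = 19536432067/380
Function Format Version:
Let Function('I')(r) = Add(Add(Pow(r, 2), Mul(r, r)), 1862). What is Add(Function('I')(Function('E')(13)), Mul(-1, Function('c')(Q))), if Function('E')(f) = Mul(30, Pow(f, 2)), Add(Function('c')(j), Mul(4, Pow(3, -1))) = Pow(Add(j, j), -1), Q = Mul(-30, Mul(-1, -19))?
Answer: Rational(19536432067, 380) ≈ 5.1412e+7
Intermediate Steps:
Q = -570 (Q = Mul(-30, 19) = -570)
Function('c')(j) = Add(Rational(-4, 3), Mul(Rational(1, 2), Pow(j, -1))) (Function('c')(j) = Add(Rational(-4, 3), Pow(Add(j, j), -1)) = Add(Rational(-4, 3), Pow(Mul(2, j), -1)) = Add(Rational(-4, 3), Mul(Rational(1, 2), Pow(j, -1))))
Function('I')(r) = Add(1862, Mul(2, Pow(r, 2))) (Function('I')(r) = Add(Add(Pow(r, 2), Pow(r, 2)), 1862) = Add(Mul(2, Pow(r, 2)), 1862) = Add(1862, Mul(2, Pow(r, 2))))
Add(Function('I')(Function('E')(13)), Mul(-1, Function('c')(Q))) = Add(Add(1862, Mul(2, Pow(Mul(30, Pow(13, 2)), 2))), Mul(-1, Mul(Rational(1, 6), Pow(-570, -1), Add(3, Mul(-8, -570))))) = Add(Add(1862, Mul(2, Pow(Mul(30, 169), 2))), Mul(-1, Mul(Rational(1, 6), Rational(-1, 570), Add(3, 4560)))) = Add(Add(1862, Mul(2, Pow(5070, 2))), Mul(-1, Mul(Rational(1, 6), Rational(-1, 570), 4563))) = Add(Add(1862, Mul(2, 25704900)), Mul(-1, Rational(-507, 380))) = Add(Add(1862, 51409800), Rational(507, 380)) = Add(51411662, Rational(507, 380)) = Rational(19536432067, 380)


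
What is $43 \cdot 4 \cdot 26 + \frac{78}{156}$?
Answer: $\frac{8945}{2} \approx 4472.5$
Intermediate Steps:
$43 \cdot 4 \cdot 26 + \frac{78}{156} = 43 \cdot 104 + 78 \cdot \frac{1}{156} = 4472 + \frac{1}{2} = \frac{8945}{2}$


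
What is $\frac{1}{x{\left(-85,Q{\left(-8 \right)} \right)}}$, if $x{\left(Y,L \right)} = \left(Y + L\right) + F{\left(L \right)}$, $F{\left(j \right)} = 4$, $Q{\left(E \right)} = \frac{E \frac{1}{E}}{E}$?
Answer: $- \frac{8}{649} \approx -0.012327$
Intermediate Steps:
$Q{\left(E \right)} = \frac{1}{E}$ ($Q{\left(E \right)} = 1 \frac{1}{E} = \frac{1}{E}$)
$x{\left(Y,L \right)} = 4 + L + Y$ ($x{\left(Y,L \right)} = \left(Y + L\right) + 4 = \left(L + Y\right) + 4 = 4 + L + Y$)
$\frac{1}{x{\left(-85,Q{\left(-8 \right)} \right)}} = \frac{1}{4 + \frac{1}{-8} - 85} = \frac{1}{4 - \frac{1}{8} - 85} = \frac{1}{- \frac{649}{8}} = - \frac{8}{649}$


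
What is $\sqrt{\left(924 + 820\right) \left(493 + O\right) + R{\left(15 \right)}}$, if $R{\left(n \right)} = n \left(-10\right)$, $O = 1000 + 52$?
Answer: $3 \sqrt{299370} \approx 1641.4$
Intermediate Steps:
$O = 1052$
$R{\left(n \right)} = - 10 n$
$\sqrt{\left(924 + 820\right) \left(493 + O\right) + R{\left(15 \right)}} = \sqrt{\left(924 + 820\right) \left(493 + 1052\right) - 150} = \sqrt{1744 \cdot 1545 - 150} = \sqrt{2694480 - 150} = \sqrt{2694330} = 3 \sqrt{299370}$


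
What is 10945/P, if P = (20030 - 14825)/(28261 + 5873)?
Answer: 24906442/347 ≈ 71777.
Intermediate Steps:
P = 1735/11378 (P = 5205/34134 = 5205*(1/34134) = 1735/11378 ≈ 0.15249)
10945/P = 10945/(1735/11378) = 10945*(11378/1735) = 24906442/347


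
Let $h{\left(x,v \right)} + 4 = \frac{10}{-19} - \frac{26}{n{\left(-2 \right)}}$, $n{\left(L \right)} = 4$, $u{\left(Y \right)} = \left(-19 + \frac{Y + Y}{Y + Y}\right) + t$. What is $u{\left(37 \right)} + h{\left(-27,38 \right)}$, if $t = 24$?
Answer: $- \frac{191}{38} \approx -5.0263$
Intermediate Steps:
$u{\left(Y \right)} = 6$ ($u{\left(Y \right)} = \left(-19 + \frac{Y + Y}{Y + Y}\right) + 24 = \left(-19 + \frac{2 Y}{2 Y}\right) + 24 = \left(-19 + 2 Y \frac{1}{2 Y}\right) + 24 = \left(-19 + 1\right) + 24 = -18 + 24 = 6$)
$h{\left(x,v \right)} = - \frac{419}{38}$ ($h{\left(x,v \right)} = -4 + \left(\frac{10}{-19} - \frac{26}{4}\right) = -4 + \left(10 \left(- \frac{1}{19}\right) - \frac{13}{2}\right) = -4 - \frac{267}{38} = - \frac{419}{38}$)
$u{\left(37 \right)} + h{\left(-27,38 \right)} = 6 - \frac{419}{38} = - \frac{191}{38}$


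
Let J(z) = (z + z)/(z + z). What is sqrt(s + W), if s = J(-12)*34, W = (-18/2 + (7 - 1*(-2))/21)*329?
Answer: I*sqrt(2786) ≈ 52.783*I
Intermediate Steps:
J(z) = 1 (J(z) = (2*z)/((2*z)) = (2*z)*(1/(2*z)) = 1)
W = -2820 (W = (-18*1/2 + (7 + 2)*(1/21))*329 = (-9 + 9*(1/21))*329 = (-9 + 3/7)*329 = -60/7*329 = -2820)
s = 34 (s = 1*34 = 34)
sqrt(s + W) = sqrt(34 - 2820) = sqrt(-2786) = I*sqrt(2786)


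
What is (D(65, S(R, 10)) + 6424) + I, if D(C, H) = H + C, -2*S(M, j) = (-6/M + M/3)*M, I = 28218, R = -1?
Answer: 208259/6 ≈ 34710.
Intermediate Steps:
S(M, j) = -M*(-6/M + M/3)/2 (S(M, j) = -(-6/M + M/3)*M/2 = -M*(-6/M + M/3)/2)
D(C, H) = C + H
(D(65, S(R, 10)) + 6424) + I = ((65 + (3 - ⅙*(-1)²)) + 6424) + 28218 = ((65 + (3 - ⅙*1)) + 6424) + 28218 = ((65 + (3 - ⅙)) + 6424) + 28218 = ((65 + 17/6) + 6424) + 28218 = (407/6 + 6424) + 28218 = 38951/6 + 28218 = 208259/6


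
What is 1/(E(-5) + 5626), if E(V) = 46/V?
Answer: 5/28084 ≈ 0.00017804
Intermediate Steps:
1/(E(-5) + 5626) = 1/(46/(-5) + 5626) = 1/(46*(-1/5) + 5626) = 1/(-46/5 + 5626) = 1/(28084/5) = 5/28084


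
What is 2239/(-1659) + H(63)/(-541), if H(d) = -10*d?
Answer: -166129/897519 ≈ -0.18510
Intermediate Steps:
2239/(-1659) + H(63)/(-541) = 2239/(-1659) - 10*63/(-541) = 2239*(-1/1659) - 630*(-1/541) = -2239/1659 + 630/541 = -166129/897519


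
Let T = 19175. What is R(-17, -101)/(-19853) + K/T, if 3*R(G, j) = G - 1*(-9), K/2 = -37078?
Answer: -4416503804/1142043825 ≈ -3.8672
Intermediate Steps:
K = -74156 (K = 2*(-37078) = -74156)
R(G, j) = 3 + G/3 (R(G, j) = (G - 1*(-9))/3 = (G + 9)/3 = (9 + G)/3 = 3 + G/3)
R(-17, -101)/(-19853) + K/T = (3 + (⅓)*(-17))/(-19853) - 74156/19175 = (3 - 17/3)*(-1/19853) - 74156*1/19175 = -8/3*(-1/19853) - 74156/19175 = 8/59559 - 74156/19175 = -4416503804/1142043825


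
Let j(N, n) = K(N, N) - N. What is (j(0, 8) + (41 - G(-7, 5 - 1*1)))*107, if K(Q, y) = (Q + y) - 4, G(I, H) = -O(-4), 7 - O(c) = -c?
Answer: 4280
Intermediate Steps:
O(c) = 7 + c (O(c) = 7 - (-1)*c = 7 + c)
G(I, H) = -3 (G(I, H) = -(7 - 4) = -1*3 = -3)
K(Q, y) = -4 + Q + y
j(N, n) = -4 + N (j(N, n) = (-4 + N + N) - N = (-4 + 2*N) - N = -4 + N)
(j(0, 8) + (41 - G(-7, 5 - 1*1)))*107 = ((-4 + 0) + (41 - 1*(-3)))*107 = (-4 + (41 + 3))*107 = (-4 + 44)*107 = 40*107 = 4280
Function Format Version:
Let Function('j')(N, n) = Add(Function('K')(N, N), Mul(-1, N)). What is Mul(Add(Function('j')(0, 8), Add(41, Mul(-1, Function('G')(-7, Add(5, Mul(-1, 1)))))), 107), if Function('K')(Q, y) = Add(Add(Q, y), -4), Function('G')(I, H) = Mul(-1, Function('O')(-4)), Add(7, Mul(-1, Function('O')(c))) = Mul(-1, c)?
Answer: 4280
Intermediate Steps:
Function('O')(c) = Add(7, c) (Function('O')(c) = Add(7, Mul(-1, Mul(-1, c))) = Add(7, c))
Function('G')(I, H) = -3 (Function('G')(I, H) = Mul(-1, Add(7, -4)) = Mul(-1, 3) = -3)
Function('K')(Q, y) = Add(-4, Q, y)
Function('j')(N, n) = Add(-4, N) (Function('j')(N, n) = Add(Add(-4, N, N), Mul(-1, N)) = Add(Add(-4, Mul(2, N)), Mul(-1, N)) = Add(-4, N))
Mul(Add(Function('j')(0, 8), Add(41, Mul(-1, Function('G')(-7, Add(5, Mul(-1, 1)))))), 107) = Mul(Add(Add(-4, 0), Add(41, Mul(-1, -3))), 107) = Mul(Add(-4, Add(41, 3)), 107) = Mul(Add(-4, 44), 107) = Mul(40, 107) = 4280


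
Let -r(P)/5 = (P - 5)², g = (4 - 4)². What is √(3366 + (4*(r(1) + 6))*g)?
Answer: 3*√374 ≈ 58.017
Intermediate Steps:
g = 0 (g = 0² = 0)
r(P) = -5*(-5 + P)² (r(P) = -5*(P - 5)² = -5*(-5 + P)²)
√(3366 + (4*(r(1) + 6))*g) = √(3366 + (4*(-5*(-5 + 1)² + 6))*0) = √(3366 + (4*(-5*(-4)² + 6))*0) = √(3366 + (4*(-5*16 + 6))*0) = √(3366 + (4*(-80 + 6))*0) = √(3366 + (4*(-74))*0) = √(3366 - 296*0) = √(3366 + 0) = √3366 = 3*√374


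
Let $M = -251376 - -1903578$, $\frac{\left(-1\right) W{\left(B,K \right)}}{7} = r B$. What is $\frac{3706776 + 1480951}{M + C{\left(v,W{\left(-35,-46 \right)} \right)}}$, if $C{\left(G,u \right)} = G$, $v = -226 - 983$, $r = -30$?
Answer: $\frac{5187727}{1650993} \approx 3.1422$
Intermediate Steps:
$W{\left(B,K \right)} = 210 B$ ($W{\left(B,K \right)} = - 7 \left(- 30 B\right) = 210 B$)
$M = 1652202$ ($M = -251376 + 1903578 = 1652202$)
$v = -1209$
$\frac{3706776 + 1480951}{M + C{\left(v,W{\left(-35,-46 \right)} \right)}} = \frac{3706776 + 1480951}{1652202 - 1209} = \frac{5187727}{1650993}$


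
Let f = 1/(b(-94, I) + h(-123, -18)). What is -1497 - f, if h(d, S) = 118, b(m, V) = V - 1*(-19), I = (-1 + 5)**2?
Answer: -229042/153 ≈ -1497.0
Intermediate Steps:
I = 16 (I = 4**2 = 16)
b(m, V) = 19 + V (b(m, V) = V + 19 = 19 + V)
f = 1/153 (f = 1/((19 + 16) + 118) = 1/(35 + 118) = 1/153 ≈ 0.0065359)
-1497 - f = -1497 - 1*1/153 = -1497 - 1/153 = -229042/153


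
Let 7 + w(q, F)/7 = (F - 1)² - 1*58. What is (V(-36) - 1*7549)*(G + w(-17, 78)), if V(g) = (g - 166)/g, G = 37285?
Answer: -3545377691/6 ≈ -5.9090e+8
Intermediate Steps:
V(g) = (-166 + g)/g
w(q, F) = -455 + 7*(-1 + F)² (w(q, F) = -49 + 7*((F - 1)² - 1*58) = -49 + 7*((-1 + F)² - 58) = -49 + 7*(-58 + (-1 + F)²) = -49 + (-406 + 7*(-1 + F)²) = -455 + 7*(-1 + F)²)
(V(-36) - 1*7549)*(G + w(-17, 78)) = ((-166 - 36)/(-36) - 1*7549)*(37285 + (-455 + 7*(-1 + 78)²)) = (-1/36*(-202) - 7549)*(37285 + (-455 + 7*77²)) = (101/18 - 7549)*(37285 + (-455 + 7*5929)) = -135781*(37285 + (-455 + 41503))/18 = -135781*(37285 + 41048)/18 = -135781/18*78333 = -3545377691/6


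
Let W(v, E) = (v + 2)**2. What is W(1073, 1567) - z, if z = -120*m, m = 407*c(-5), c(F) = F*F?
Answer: 2376625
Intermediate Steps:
c(F) = F**2
W(v, E) = (2 + v)**2
m = 10175 (m = 407*(-5)**2 = 407*25 = 10175)
z = -1221000 (z = -120*10175 = -1221000)
W(1073, 1567) - z = (2 + 1073)**2 - 1*(-1221000) = 1075**2 + 1221000 = 1155625 + 1221000 = 2376625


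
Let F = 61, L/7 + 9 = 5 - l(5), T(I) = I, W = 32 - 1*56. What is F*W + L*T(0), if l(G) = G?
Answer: -1464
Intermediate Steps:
W = -24 (W = 32 - 56 = -24)
L = -63 (L = -63 + 7*(5 - 1*5) = -63 + 7*(5 - 5) = -63 + 7*0 = -63 + 0 = -63)
F*W + L*T(0) = 61*(-24) - 63*0 = -1464 + 0 = -1464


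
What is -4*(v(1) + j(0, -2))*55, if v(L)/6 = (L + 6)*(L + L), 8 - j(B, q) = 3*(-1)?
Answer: -20900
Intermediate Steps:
j(B, q) = 11 (j(B, q) = 8 - 3*(-1) = 8 - 1*(-3) = 8 + 3 = 11)
v(L) = 12*L*(6 + L) (v(L) = 6*((L + 6)*(L + L)) = 6*((6 + L)*(2*L)) = 6*(2*L*(6 + L)) = 12*L*(6 + L))
-4*(v(1) + j(0, -2))*55 = -4*(12*1*(6 + 1) + 11)*55 = -4*(12*1*7 + 11)*55 = -4*(84 + 11)*55 = -4*95*55 = -380*55 = -20900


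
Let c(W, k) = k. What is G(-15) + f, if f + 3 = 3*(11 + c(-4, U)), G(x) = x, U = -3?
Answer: 6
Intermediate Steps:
f = 21 (f = -3 + 3*(11 - 3) = -3 + 3*8 = -3 + 24 = 21)
G(-15) + f = -15 + 21 = 6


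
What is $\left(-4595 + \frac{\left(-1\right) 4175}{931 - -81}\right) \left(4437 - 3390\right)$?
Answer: $- \frac{4873067805}{1012} \approx -4.8153 \cdot 10^{6}$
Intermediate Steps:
$\left(-4595 + \frac{\left(-1\right) 4175}{931 - -81}\right) \left(4437 - 3390\right) = \left(-4595 - \frac{4175}{931 + 81}\right) 1047 = \left(-4595 - \frac{4175}{1012}\right) 1047 = \left(- \frac{4654315}{1012}\right) 1047 = - \frac{4873067805}{1012}$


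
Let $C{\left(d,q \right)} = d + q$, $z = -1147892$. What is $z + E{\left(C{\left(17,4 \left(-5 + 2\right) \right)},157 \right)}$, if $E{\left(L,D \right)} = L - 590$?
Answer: $-1148477$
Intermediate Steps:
$E{\left(L,D \right)} = -590 + L$
$z + E{\left(C{\left(17,4 \left(-5 + 2\right) \right)},157 \right)} = -1147892 - \left(573 - 4 \left(-5 + 2\right)\right) = -1147892 + \left(-590 + \left(17 + 4 \left(-3\right)\right)\right) = -1147892 + \left(-590 + \left(17 - 12\right)\right) = -1147892 + \left(-590 + 5\right) = -1147892 - 585 = -1148477$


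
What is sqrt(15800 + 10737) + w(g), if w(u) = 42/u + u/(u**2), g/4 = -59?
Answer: -43/236 + sqrt(26537) ≈ 162.72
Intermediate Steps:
g = -236 (g = 4*(-59) = -236)
w(u) = 43/u (w(u) = 42/u + u/u**2 = 42/u + 1/u = 43/u)
sqrt(15800 + 10737) + w(g) = sqrt(15800 + 10737) + 43/(-236) = sqrt(26537) + 43*(-1/236) = sqrt(26537) - 43/236 = -43/236 + sqrt(26537)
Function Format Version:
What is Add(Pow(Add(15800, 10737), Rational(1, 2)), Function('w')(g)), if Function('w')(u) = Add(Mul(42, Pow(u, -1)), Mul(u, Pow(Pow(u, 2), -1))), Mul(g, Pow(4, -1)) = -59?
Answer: Add(Rational(-43, 236), Pow(26537, Rational(1, 2))) ≈ 162.72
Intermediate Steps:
g = -236 (g = Mul(4, -59) = -236)
Function('w')(u) = Mul(43, Pow(u, -1)) (Function('w')(u) = Add(Mul(42, Pow(u, -1)), Mul(u, Pow(u, -2))) = Add(Mul(42, Pow(u, -1)), Pow(u, -1)) = Mul(43, Pow(u, -1)))
Add(Pow(Add(15800, 10737), Rational(1, 2)), Function('w')(g)) = Add(Pow(Add(15800, 10737), Rational(1, 2)), Mul(43, Pow(-236, -1))) = Add(Pow(26537, Rational(1, 2)), Mul(43, Rational(-1, 236))) = Add(Pow(26537, Rational(1, 2)), Rational(-43, 236)) = Add(Rational(-43, 236), Pow(26537, Rational(1, 2)))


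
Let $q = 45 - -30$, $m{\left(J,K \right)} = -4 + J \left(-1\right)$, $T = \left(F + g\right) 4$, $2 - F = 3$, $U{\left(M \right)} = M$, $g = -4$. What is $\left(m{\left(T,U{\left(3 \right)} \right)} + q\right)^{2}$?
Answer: $8281$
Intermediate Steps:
$F = -1$ ($F = 2 - 3 = -1$)
$T = -20$ ($T = \left(-1 - 4\right) 4 = \left(-5\right) 4 = -20$)
$m{\left(J,K \right)} = -4 - J$
$q = 75$ ($q = 45 + 30 = 75$)
$\left(m{\left(T,U{\left(3 \right)} \right)} + q\right)^{2} = \left(\left(-4 - -20\right) + 75\right)^{2} = \left(\left(-4 + 20\right) + 75\right)^{2} = \left(16 + 75\right)^{2} = 91^{2} = 8281$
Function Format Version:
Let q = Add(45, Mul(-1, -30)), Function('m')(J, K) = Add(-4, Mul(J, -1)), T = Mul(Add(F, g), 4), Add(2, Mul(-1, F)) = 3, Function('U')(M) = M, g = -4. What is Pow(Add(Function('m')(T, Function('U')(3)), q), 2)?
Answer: 8281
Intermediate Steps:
F = -1 (F = Add(2, Mul(-1, 3)) = Add(2, -3) = -1)
T = -20 (T = Mul(Add(-1, -4), 4) = Mul(-5, 4) = -20)
Function('m')(J, K) = Add(-4, Mul(-1, J))
q = 75 (q = Add(45, 30) = 75)
Pow(Add(Function('m')(T, Function('U')(3)), q), 2) = Pow(Add(Add(-4, Mul(-1, -20)), 75), 2) = Pow(Add(Add(-4, 20), 75), 2) = Pow(Add(16, 75), 2) = Pow(91, 2) = 8281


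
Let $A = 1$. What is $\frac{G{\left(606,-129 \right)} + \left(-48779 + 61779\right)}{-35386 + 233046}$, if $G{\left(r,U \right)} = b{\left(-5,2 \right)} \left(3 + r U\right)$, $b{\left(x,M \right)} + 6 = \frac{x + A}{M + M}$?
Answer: $\frac{560197}{197660} \approx 2.8341$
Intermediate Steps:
$b{\left(x,M \right)} = -6 + \frac{1 + x}{2 M}$ ($b{\left(x,M \right)} = -6 + \frac{x + 1}{M + M} = -6 + \frac{1 + x}{2 M}$)
$G{\left(r,U \right)} = -21 - 7 U r$ ($G{\left(r,U \right)} = \frac{1 - 5 - 24}{2 \cdot 2} \left(3 + r U\right) = \frac{1}{2} \cdot \frac{1}{2} \left(1 - 5 - 24\right) \left(3 + U r\right) = \frac{1}{2} \cdot \frac{1}{2} \left(-28\right) \left(3 + U r\right) = - 7 \left(3 + U r\right) = -21 - 7 U r$)
$\frac{G{\left(606,-129 \right)} + \left(-48779 + 61779\right)}{-35386 + 233046} = \frac{\left(-21 - \left(-903\right) 606\right) + \left(-48779 + 61779\right)}{-35386 + 233046} = \frac{\left(-21 + 547218\right) + 13000}{197660} = \left(547197 + 13000\right) \frac{1}{197660} = 560197 \cdot \frac{1}{197660} = \frac{560197}{197660}$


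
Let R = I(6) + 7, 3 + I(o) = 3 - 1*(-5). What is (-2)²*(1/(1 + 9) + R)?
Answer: 242/5 ≈ 48.400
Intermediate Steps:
I(o) = 5 (I(o) = -3 + (3 - 1*(-5)) = -3 + (3 + 5) = -3 + 8 = 5)
R = 12 (R = 5 + 7 = 12)
(-2)²*(1/(1 + 9) + R) = (-2)²*(1/(1 + 9) + 12) = 4*(1/10 + 12) = 4*(⅒ + 12) = 4*(121/10) = 242/5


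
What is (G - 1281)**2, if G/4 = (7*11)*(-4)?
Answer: 6315169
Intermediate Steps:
G = -1232 (G = 4*((7*11)*(-4)) = 4*(77*(-4)) = 4*(-308) = -1232)
(G - 1281)**2 = (-1232 - 1281)**2 = (-2513)**2 = 6315169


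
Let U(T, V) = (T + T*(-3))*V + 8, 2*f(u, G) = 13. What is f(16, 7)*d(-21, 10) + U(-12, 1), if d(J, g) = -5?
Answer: -½ ≈ -0.50000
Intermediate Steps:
f(u, G) = 13/2 (f(u, G) = (½)*13 = 13/2)
U(T, V) = 8 - 2*T*V (U(T, V) = (T - 3*T)*V + 8 = (-2*T)*V + 8 = -2*T*V + 8 = 8 - 2*T*V)
f(16, 7)*d(-21, 10) + U(-12, 1) = (13/2)*(-5) + (8 - 2*(-12)*1) = -65/2 + (8 + 24) = -65/2 + 32 = -½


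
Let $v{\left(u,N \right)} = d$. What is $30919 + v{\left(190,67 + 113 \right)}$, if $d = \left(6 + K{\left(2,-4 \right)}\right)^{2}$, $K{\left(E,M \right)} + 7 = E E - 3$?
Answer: $30919$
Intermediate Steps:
$K{\left(E,M \right)} = -10 + E^{2}$ ($K{\left(E,M \right)} = -7 + \left(E E - 3\right) = -7 + \left(E^{2} - 3\right) = -7 + \left(-3 + E^{2}\right) = -10 + E^{2}$)
$d = 0$ ($d = \left(6 - \left(10 - 2^{2}\right)\right)^{2} = \left(6 + \left(-10 + 4\right)\right)^{2} = \left(6 - 6\right)^{2} = 0^{2} = 0$)
$v{\left(u,N \right)} = 0$
$30919 + v{\left(190,67 + 113 \right)} = 30919 + 0 = 30919$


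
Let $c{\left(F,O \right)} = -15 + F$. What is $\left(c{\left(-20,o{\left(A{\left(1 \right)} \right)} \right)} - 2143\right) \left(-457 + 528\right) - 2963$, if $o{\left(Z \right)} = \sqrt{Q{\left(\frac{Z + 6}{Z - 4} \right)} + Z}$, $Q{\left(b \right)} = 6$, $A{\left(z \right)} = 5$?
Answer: $-157601$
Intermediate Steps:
$o{\left(Z \right)} = \sqrt{6 + Z}$
$\left(c{\left(-20,o{\left(A{\left(1 \right)} \right)} \right)} - 2143\right) \left(-457 + 528\right) - 2963 = \left(\left(-15 - 20\right) - 2143\right) \left(-457 + 528\right) - 2963 = \left(-35 - 2143\right) 71 - 2963 = \left(-2178\right) 71 - 2963 = -154638 - 2963 = -157601$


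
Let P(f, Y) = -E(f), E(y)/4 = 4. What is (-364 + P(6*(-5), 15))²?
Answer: 144400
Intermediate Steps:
E(y) = 16 (E(y) = 4*4 = 16)
P(f, Y) = -16 (P(f, Y) = -1*16 = -16)
(-364 + P(6*(-5), 15))² = (-364 - 16)² = (-380)² = 144400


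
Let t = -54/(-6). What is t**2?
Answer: 81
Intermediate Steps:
t = 9 (t = -54*(-1)/6 = -3*(-3) = 9)
t**2 = 9**2 = 81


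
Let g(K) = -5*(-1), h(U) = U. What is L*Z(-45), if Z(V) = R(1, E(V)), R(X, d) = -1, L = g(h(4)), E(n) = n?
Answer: -5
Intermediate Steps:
g(K) = 5
L = 5
Z(V) = -1
L*Z(-45) = 5*(-1) = -5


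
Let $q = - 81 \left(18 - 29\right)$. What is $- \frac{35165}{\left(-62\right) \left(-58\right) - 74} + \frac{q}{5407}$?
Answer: $- \frac{186999053}{19043454} \approx -9.8196$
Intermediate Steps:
$q = 891$ ($q = \left(-81\right) \left(-11\right) = 891$)
$- \frac{35165}{\left(-62\right) \left(-58\right) - 74} + \frac{q}{5407} = - \frac{35165}{\left(-62\right) \left(-58\right) - 74} + \frac{891}{5407} = - \frac{35165}{3596 - 74} + 891 \cdot \frac{1}{5407} = - \frac{35165}{3522} + \frac{891}{5407} = - \frac{186999053}{19043454}$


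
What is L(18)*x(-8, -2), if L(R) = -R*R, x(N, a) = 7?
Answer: -2268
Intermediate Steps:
L(R) = -R²
L(18)*x(-8, -2) = -1*18²*7 = -1*324*7 = -324*7 = -2268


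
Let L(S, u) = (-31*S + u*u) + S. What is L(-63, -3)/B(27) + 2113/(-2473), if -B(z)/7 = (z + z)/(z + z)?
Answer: -4711018/17311 ≈ -272.14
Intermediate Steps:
L(S, u) = u**2 - 30*S (L(S, u) = (-31*S + u**2) + S = (u**2 - 31*S) + S = u**2 - 30*S)
B(z) = -7 (B(z) = -7*(z + z)/(z + z) = -7*2*z/(2*z) = -7*2*z*1/(2*z) = -7*1 = -7)
L(-63, -3)/B(27) + 2113/(-2473) = ((-3)**2 - 30*(-63))/(-7) + 2113/(-2473) = (9 + 1890)*(-1/7) + 2113*(-1/2473) = 1899*(-1/7) - 2113/2473 = -1899/7 - 2113/2473 = -4711018/17311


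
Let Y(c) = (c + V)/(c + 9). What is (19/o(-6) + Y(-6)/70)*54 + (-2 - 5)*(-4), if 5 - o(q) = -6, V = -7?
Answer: 45403/385 ≈ 117.93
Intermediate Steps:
o(q) = 11 (o(q) = 5 - 1*(-6) = 5 + 6 = 11)
Y(c) = (-7 + c)/(9 + c) (Y(c) = (c - 7)/(c + 9) = (-7 + c)/(9 + c))
(19/o(-6) + Y(-6)/70)*54 + (-2 - 5)*(-4) = (19/11 + ((-7 - 6)/(9 - 6))/70)*54 + (-2 - 5)*(-4) = (19*(1/11) + (-13/3)*(1/70))*54 - 7*(-4) = (19/11 + ((⅓)*(-13))*(1/70))*54 + 28 = (19/11 - 13/3*1/70)*54 + 28 = (19/11 - 13/210)*54 + 28 = (3847/2310)*54 + 28 = 34623/385 + 28 = 45403/385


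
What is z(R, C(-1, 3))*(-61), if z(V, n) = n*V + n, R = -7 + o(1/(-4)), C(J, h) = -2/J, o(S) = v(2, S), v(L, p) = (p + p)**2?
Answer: 1403/2 ≈ 701.50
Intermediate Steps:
v(L, p) = 4*p**2 (v(L, p) = (2*p)**2 = 4*p**2)
o(S) = 4*S**2
R = -27/4 (R = -7 + 4*(1/(-4))**2 = -7 + 4*(-1/4)**2 = -7 + 4*(1/16) = -7 + 1/4 = -27/4 ≈ -6.7500)
z(V, n) = n + V*n (z(V, n) = V*n + n = n + V*n)
z(R, C(-1, 3))*(-61) = ((-2/(-1))*(1 - 27/4))*(-61) = (-2*(-1)*(-23/4))*(-61) = (2*(-23/4))*(-61) = -23/2*(-61) = 1403/2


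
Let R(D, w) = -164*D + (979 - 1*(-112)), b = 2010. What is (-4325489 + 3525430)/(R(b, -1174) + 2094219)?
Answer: -800059/1765670 ≈ -0.45312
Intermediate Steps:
R(D, w) = 1091 - 164*D (R(D, w) = -164*D + (979 + 112) = -164*D + 1091 = 1091 - 164*D)
(-4325489 + 3525430)/(R(b, -1174) + 2094219) = (-4325489 + 3525430)/((1091 - 164*2010) + 2094219) = -800059/((1091 - 329640) + 2094219) = -800059/(-328549 + 2094219) = -800059/1765670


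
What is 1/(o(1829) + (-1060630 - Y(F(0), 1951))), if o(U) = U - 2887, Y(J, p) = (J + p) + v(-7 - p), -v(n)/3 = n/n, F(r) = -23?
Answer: -1/1063613 ≈ -9.4019e-7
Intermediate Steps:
v(n) = -3 (v(n) = -3*n/n = -3*1 = -3)
Y(J, p) = -3 + J + p (Y(J, p) = (J + p) - 3 = -3 + J + p)
o(U) = -2887 + U
1/(o(1829) + (-1060630 - Y(F(0), 1951))) = 1/((-2887 + 1829) + (-1060630 - (-3 - 23 + 1951))) = 1/(-1058 + (-1060630 - 1*1925)) = 1/(-1058 + (-1060630 - 1925)) = 1/(-1058 - 1062555) = 1/(-1063613) = -1/1063613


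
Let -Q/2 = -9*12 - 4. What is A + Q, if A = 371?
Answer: 595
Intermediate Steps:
Q = 224 (Q = -2*(-9*12 - 4) = -2*(-108 - 4) = -2*(-112) = 224)
A + Q = 371 + 224 = 595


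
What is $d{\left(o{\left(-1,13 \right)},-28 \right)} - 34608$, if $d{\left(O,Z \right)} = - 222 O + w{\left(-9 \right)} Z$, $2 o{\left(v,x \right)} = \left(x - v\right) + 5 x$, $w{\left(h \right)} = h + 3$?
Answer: $-43209$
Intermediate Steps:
$w{\left(h \right)} = 3 + h$
$o{\left(v,x \right)} = 3 x - \frac{v}{2}$ ($o{\left(v,x \right)} = \frac{\left(x - v\right) + 5 x}{2} = \frac{- v + 6 x}{2} = 3 x - \frac{v}{2}$)
$d{\left(O,Z \right)} = - 222 O - 6 Z$ ($d{\left(O,Z \right)} = - 222 O + \left(3 - 9\right) Z = - 222 O - 6 Z$)
$d{\left(o{\left(-1,13 \right)},-28 \right)} - 34608 = \left(- 222 \left(3 \cdot 13 - - \frac{1}{2}\right) - -168\right) - 34608 = \left(- 222 \left(39 + \frac{1}{2}\right) + 168\right) - 34608 = \left(\left(-222\right) \frac{79}{2} + 168\right) - 34608 = \left(-8769 + 168\right) - 34608 = -8601 - 34608 = -43209$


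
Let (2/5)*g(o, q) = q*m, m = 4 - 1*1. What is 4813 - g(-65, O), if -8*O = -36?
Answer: 19117/4 ≈ 4779.3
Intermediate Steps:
m = 3 (m = 4 - 1 = 3)
O = 9/2 (O = -⅛*(-36) = 9/2 ≈ 4.5000)
g(o, q) = 15*q/2 (g(o, q) = 5*(q*3)/2 = 5*(3*q)/2 = 15*q/2)
4813 - g(-65, O) = 4813 - 15*9/(2*2) = 4813 - 1*135/4 = 4813 - 135/4 = 19117/4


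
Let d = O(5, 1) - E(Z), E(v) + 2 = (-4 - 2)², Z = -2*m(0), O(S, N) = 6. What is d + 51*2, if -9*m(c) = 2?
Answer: 74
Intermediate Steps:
m(c) = -2/9 (m(c) = -⅑*2 = -2/9)
Z = 4/9 (Z = -2*(-2/9) = 4/9 ≈ 0.44444)
E(v) = 34 (E(v) = -2 + (-4 - 2)² = -2 + (-6)² = -2 + 36 = 34)
d = -28 (d = 6 - 1*34 = 6 - 34 = -28)
d + 51*2 = -28 + 51*2 = -28 + 102 = 74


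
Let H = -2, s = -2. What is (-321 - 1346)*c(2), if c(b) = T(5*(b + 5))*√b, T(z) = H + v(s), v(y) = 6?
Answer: -6668*√2 ≈ -9430.0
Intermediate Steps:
T(z) = 4 (T(z) = -2 + 6 = 4)
c(b) = 4*√b
(-321 - 1346)*c(2) = (-321 - 1346)*(4*√2) = -6668*√2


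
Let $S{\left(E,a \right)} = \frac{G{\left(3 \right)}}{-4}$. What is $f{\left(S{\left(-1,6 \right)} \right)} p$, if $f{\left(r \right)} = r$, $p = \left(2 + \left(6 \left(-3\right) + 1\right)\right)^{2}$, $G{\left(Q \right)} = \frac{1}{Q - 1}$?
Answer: $- \frac{225}{8} \approx -28.125$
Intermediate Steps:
$G{\left(Q \right)} = \frac{1}{-1 + Q}$
$S{\left(E,a \right)} = - \frac{1}{8}$ ($S{\left(E,a \right)} = \frac{1}{\left(-1 + 3\right) \left(-4\right)} = \frac{1}{2} \left(- \frac{1}{4}\right) = - \frac{1}{8}$)
$p = 225$ ($p = \left(2 + \left(-18 + 1\right)\right)^{2} = \left(2 - 17\right)^{2} = \left(-15\right)^{2} = 225$)
$f{\left(S{\left(-1,6 \right)} \right)} p = \left(- \frac{1}{8}\right) 225 = - \frac{225}{8}$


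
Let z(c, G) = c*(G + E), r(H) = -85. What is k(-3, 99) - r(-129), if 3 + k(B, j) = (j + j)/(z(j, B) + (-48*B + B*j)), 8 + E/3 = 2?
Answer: 10157/124 ≈ 81.911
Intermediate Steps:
E = -18 (E = -24 + 3*2 = -24 + 6 = -18)
z(c, G) = c*(-18 + G) (z(c, G) = c*(G - 18) = c*(-18 + G))
k(B, j) = -3 + 2*j/(-48*B + B*j + j*(-18 + B)) (k(B, j) = -3 + (j + j)/(j*(-18 + B) + (-48*B + B*j)) = -3 + (2*j)/(-48*B + B*j + j*(-18 + B)) = -3 + 2*j/(-48*B + B*j + j*(-18 + B)))
k(-3, 99) - r(-129) = (28*99 + 72*(-3) - 3*(-3)*99)/(-24*(-3) - 9*99 - 3*99) - 1*(-85) = (2772 - 216 + 891)/(72 - 891 - 297) + 85 = 3447/(-1116) + 85 = -1/1116*3447 + 85 = -383/124 + 85 = 10157/124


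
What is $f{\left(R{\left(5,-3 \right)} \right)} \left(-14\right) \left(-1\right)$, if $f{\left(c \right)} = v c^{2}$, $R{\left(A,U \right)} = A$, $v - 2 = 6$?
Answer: $2800$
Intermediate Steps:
$v = 8$ ($v = 2 + 6 = 8$)
$f{\left(c \right)} = 8 c^{2}$
$f{\left(R{\left(5,-3 \right)} \right)} \left(-14\right) \left(-1\right) = 8 \cdot 5^{2} \left(-14\right) \left(-1\right) = 8 \cdot 25 \left(-14\right) \left(-1\right) = 200 \left(-14\right) \left(-1\right) = \left(-2800\right) \left(-1\right) = 2800$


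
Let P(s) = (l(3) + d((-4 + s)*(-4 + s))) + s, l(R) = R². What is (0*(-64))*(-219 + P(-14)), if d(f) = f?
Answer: 0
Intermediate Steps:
P(s) = 9 + s + (-4 + s)² (P(s) = (3² + (-4 + s)*(-4 + s)) + s = (9 + (-4 + s)²) + s = 9 + s + (-4 + s)²)
(0*(-64))*(-219 + P(-14)) = (0*(-64))*(-219 + (9 - 14 + (-4 - 14)²)) = 0*(-219 + (9 - 14 + (-18)²)) = 0*(-219 + (9 - 14 + 324)) = 0*(-219 + 319) = 0*100 = 0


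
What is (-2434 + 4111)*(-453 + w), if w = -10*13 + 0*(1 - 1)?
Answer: -977691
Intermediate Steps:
w = -130 (w = -130 + 0*0 = -130 + 0 = -130)
(-2434 + 4111)*(-453 + w) = (-2434 + 4111)*(-453 - 130) = 1677*(-583) = -977691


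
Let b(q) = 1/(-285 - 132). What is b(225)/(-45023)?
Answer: 1/18774591 ≈ 5.3263e-8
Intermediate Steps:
b(q) = -1/417 (b(q) = 1/(-417) = -1/417)
b(225)/(-45023) = -1/417/(-45023) = -1/417*(-1/45023) = 1/18774591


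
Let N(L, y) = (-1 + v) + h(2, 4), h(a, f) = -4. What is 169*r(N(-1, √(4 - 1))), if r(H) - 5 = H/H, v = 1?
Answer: 1014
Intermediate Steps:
N(L, y) = -4 (N(L, y) = (-1 + 1) - 4 = 0 - 4 = -4)
r(H) = 6 (r(H) = 5 + H/H = 5 + 1 = 6)
169*r(N(-1, √(4 - 1))) = 169*6 = 1014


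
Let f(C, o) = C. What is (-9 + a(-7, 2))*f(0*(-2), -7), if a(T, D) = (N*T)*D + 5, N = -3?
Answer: 0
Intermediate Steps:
a(T, D) = 5 - 3*D*T (a(T, D) = (-3*T)*D + 5 = -3*D*T + 5 = 5 - 3*D*T)
(-9 + a(-7, 2))*f(0*(-2), -7) = (-9 + (5 - 3*2*(-7)))*(0*(-2)) = (-9 + (5 + 42))*0 = (-9 + 47)*0 = 38*0 = 0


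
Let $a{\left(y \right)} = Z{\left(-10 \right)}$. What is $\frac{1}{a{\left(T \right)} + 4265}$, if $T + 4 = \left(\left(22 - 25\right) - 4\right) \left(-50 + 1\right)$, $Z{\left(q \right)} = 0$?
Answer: $\frac{1}{4265} \approx 0.00023447$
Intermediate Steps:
$T = 339$ ($T = -4 + \left(\left(22 - 25\right) - 4\right) \left(-50 + 1\right) = -4 + \left(\left(22 - 25\right) - 4\right) \left(-49\right) = -4 + \left(-3 - 4\right) \left(-49\right) = -4 - -343 = -4 + 343 = 339$)
$a{\left(y \right)} = 0$
$\frac{1}{a{\left(T \right)} + 4265} = \frac{1}{0 + 4265} = \frac{1}{4265}$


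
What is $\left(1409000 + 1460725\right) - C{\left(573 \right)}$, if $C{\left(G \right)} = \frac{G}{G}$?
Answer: $2869724$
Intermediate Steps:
$C{\left(G \right)} = 1$
$\left(1409000 + 1460725\right) - C{\left(573 \right)} = \left(1409000 + 1460725\right) - 1 = 2869725 - 1 = 2869724$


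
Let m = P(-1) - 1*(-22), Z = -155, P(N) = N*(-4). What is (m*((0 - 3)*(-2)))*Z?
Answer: -24180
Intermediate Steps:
P(N) = -4*N
m = 26 (m = -4*(-1) - 1*(-22) = 4 + 22 = 26)
(m*((0 - 3)*(-2)))*Z = (26*((0 - 3)*(-2)))*(-155) = (26*(-3*(-2)))*(-155) = (26*6)*(-155) = 156*(-155) = -24180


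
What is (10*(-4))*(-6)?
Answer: 240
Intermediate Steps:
(10*(-4))*(-6) = -40*(-6) = 240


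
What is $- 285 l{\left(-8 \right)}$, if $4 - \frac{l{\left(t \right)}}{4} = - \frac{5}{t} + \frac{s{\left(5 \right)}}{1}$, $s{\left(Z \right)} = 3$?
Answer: $- \frac{855}{2} \approx -427.5$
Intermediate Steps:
$l{\left(t \right)} = 4 + \frac{20}{t}$ ($l{\left(t \right)} = 16 - 4 \left(- \frac{5}{t} + \frac{3}{1}\right) = 16 - 4 \left(- \frac{5}{t} + 3 \cdot 1\right) = 16 - 4 \left(- \frac{5}{t} + 3\right) = 16 - 4 \left(3 - \frac{5}{t}\right) = 16 - \left(12 - \frac{20}{t}\right) = 4 + \frac{20}{t}$)
$- 285 l{\left(-8 \right)} = - 285 \left(4 + \frac{20}{-8}\right) = - 285 \left(4 + 20 \left(- \frac{1}{8}\right)\right) = - 285 \left(4 - \frac{5}{2}\right) = \left(-285\right) \frac{3}{2} = - \frac{855}{2}$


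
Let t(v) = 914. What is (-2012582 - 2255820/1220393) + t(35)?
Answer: -2455027801344/1220393 ≈ -2.0117e+6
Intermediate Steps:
(-2012582 - 2255820/1220393) + t(35) = (-2012582 - 2255820/1220393) + 914 = -2456143240546/1220393 + 914 = -2455027801344/1220393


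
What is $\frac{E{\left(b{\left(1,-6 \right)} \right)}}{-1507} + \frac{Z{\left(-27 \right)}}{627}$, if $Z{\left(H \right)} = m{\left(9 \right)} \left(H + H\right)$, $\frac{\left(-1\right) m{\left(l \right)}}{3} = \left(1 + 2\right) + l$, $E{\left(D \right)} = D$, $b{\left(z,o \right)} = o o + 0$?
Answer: $\frac{88092}{28633} \approx 3.0766$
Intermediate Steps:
$b{\left(z,o \right)} = o^{2}$ ($b{\left(z,o \right)} = o^{2} + 0 = o^{2}$)
$m{\left(l \right)} = -9 - 3 l$ ($m{\left(l \right)} = - 3 \left(\left(1 + 2\right) + l\right) = - 3 \left(3 + l\right) = -9 - 3 l$)
$Z{\left(H \right)} = - 72 H$ ($Z{\left(H \right)} = \left(-9 - 27\right) \left(H + H\right) = \left(-9 - 27\right) 2 H = - 36 \cdot 2 H = - 72 H$)
$\frac{E{\left(b{\left(1,-6 \right)} \right)}}{-1507} + \frac{Z{\left(-27 \right)}}{627} = \frac{\left(-6\right)^{2}}{-1507} + \frac{\left(-72\right) \left(-27\right)}{627} = 36 \left(- \frac{1}{1507}\right) + 1944 \cdot \frac{1}{627} = - \frac{36}{1507} + \frac{648}{209} = \frac{88092}{28633}$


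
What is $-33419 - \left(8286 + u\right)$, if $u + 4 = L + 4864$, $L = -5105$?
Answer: $-41460$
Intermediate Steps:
$u = -245$ ($u = -4 + \left(-5105 + 4864\right) = -4 - 241 = -245$)
$-33419 - \left(8286 + u\right) = -33419 - \left(8286 - 245\right) = -33419 - 8041 = -41460$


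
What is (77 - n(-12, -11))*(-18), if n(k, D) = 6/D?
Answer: -15354/11 ≈ -1395.8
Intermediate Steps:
(77 - n(-12, -11))*(-18) = (77 - 6/(-11))*(-18) = (77 - 6*(-1)/11)*(-18) = (77 - 1*(-6/11))*(-18) = (77 + 6/11)*(-18) = (853/11)*(-18) = -15354/11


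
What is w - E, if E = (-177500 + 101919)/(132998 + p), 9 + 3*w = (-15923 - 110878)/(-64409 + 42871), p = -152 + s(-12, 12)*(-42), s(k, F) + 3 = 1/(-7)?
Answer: -335948947/716020041 ≈ -0.46919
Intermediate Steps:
s(k, F) = -22/7 (s(k, F) = -3 + 1/(-7) = -3 - ⅐ = -22/7)
p = -20 (p = -152 - 22/7*(-42) = -152 + 132 = -20)
w = -22347/21538 (w = -3 + ((-15923 - 110878)/(-64409 + 42871))/3 = -3 + (-126801/(-21538))/3 = -3 + (-126801*(-1/21538))/3 = -3 + (⅓)*(126801/21538) = -3 + 42267/21538 = -22347/21538 ≈ -1.0376)
E = -75581/132978 (E = (-177500 + 101919)/(132998 - 20) = -75581/132978 ≈ -0.56837)
w - E = -22347/21538 - 1*(-75581/132978) = -22347/21538 + 75581/132978 = -335948947/716020041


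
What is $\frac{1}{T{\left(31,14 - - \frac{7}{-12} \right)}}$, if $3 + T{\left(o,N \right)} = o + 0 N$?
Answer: $\frac{1}{28} \approx 0.035714$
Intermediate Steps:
$T{\left(o,N \right)} = -3 + o$ ($T{\left(o,N \right)} = -3 + \left(o + 0 N\right) = -3 + \left(o + 0\right) = -3 + o$)
$\frac{1}{T{\left(31,14 - - \frac{7}{-12} \right)}} = \frac{1}{-3 + 31} = \frac{1}{28}$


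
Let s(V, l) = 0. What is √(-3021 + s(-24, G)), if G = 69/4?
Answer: I*√3021 ≈ 54.964*I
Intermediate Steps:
G = 69/4 (G = 69*(¼) = 69/4 ≈ 17.250)
√(-3021 + s(-24, G)) = √(-3021 + 0) = √(-3021) = I*√3021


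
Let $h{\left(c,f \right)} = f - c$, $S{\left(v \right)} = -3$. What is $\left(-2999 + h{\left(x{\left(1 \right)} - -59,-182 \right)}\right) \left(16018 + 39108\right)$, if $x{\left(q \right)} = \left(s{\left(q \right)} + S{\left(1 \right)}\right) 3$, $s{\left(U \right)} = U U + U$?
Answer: $-178442862$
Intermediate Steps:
$s{\left(U \right)} = U + U^{2}$ ($s{\left(U \right)} = U^{2} + U = U + U^{2}$)
$x{\left(q \right)} = -9 + 3 q \left(1 + q\right)$ ($x{\left(q \right)} = \left(q \left(1 + q\right) - 3\right) 3 = \left(-3 + q \left(1 + q\right)\right) 3 = -9 + 3 q \left(1 + q\right)$)
$\left(-2999 + h{\left(x{\left(1 \right)} - -59,-182 \right)}\right) \left(16018 + 39108\right) = \left(-2999 - \left(173 + 59 + 3 \cdot 1 \left(1 + 1\right)\right)\right) \left(16018 + 39108\right) = \left(-2999 - \left(232 + 3 \cdot 1 \cdot 2\right)\right) 55126 = \left(-2999 - 238\right) 55126 = \left(-3237\right) 55126 = -178442862$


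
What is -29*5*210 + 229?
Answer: -30221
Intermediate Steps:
-29*5*210 + 229 = -145*210 + 229 = -30450 + 229 = -30221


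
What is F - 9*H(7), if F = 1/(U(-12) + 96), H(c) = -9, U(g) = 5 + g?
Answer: 7210/89 ≈ 81.011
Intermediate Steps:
F = 1/89 (F = 1/((5 - 12) + 96) = 1/(-7 + 96) = 1/89 ≈ 0.011236)
F - 9*H(7) = 1/89 - 9*(-9) = 1/89 + 81 = 7210/89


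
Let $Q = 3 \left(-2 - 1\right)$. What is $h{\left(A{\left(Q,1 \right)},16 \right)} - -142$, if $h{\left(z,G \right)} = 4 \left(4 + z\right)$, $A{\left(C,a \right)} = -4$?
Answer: $142$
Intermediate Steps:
$Q = -9$ ($Q = 3 \left(-3\right) = -9$)
$h{\left(z,G \right)} = 16 + 4 z$
$h{\left(A{\left(Q,1 \right)},16 \right)} - -142 = \left(16 + 4 \left(-4\right)\right) - -142 = \left(16 - 16\right) + 142 = 0 + 142 = 142$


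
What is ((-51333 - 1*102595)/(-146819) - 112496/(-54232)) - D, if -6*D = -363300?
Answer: -60261459313860/995286001 ≈ -60547.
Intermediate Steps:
D = 60550 (D = -⅙*(-363300) = 60550)
((-51333 - 1*102595)/(-146819) - 112496/(-54232)) - D = ((-51333 - 1*102595)/(-146819) - 112496/(-54232)) - 1*60550 = ((-51333 - 102595)*(-1/146819) - 112496*(-1/54232)) - 60550 = (-153928*(-1/146819) + 14062/6779) - 60550 = (153928/146819 + 14062/6779) - 60550 = 3108046690/995286001 - 60550 = -60261459313860/995286001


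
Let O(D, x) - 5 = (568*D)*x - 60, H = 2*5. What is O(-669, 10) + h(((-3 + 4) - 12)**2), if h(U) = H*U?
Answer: -3798765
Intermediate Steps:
H = 10
O(D, x) = -55 + 568*D*x (O(D, x) = 5 + ((568*D)*x - 60) = 5 + (568*D*x - 60) = 5 + (-60 + 568*D*x) = -55 + 568*D*x)
h(U) = 10*U
O(-669, 10) + h(((-3 + 4) - 12)**2) = (-55 + 568*(-669)*10) + 10*((-3 + 4) - 12)**2 = (-55 - 3799920) + 10*(1 - 12)**2 = -3799975 + 10*(-11)**2 = -3799975 + 10*121 = -3799975 + 1210 = -3798765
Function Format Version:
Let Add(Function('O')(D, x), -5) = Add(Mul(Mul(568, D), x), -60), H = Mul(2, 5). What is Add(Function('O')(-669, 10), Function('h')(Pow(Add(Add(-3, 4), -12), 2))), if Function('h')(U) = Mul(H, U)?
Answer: -3798765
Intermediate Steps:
H = 10
Function('O')(D, x) = Add(-55, Mul(568, D, x)) (Function('O')(D, x) = Add(5, Add(Mul(Mul(568, D), x), -60)) = Add(5, Add(Mul(568, D, x), -60)) = Add(5, Add(-60, Mul(568, D, x))) = Add(-55, Mul(568, D, x)))
Function('h')(U) = Mul(10, U)
Add(Function('O')(-669, 10), Function('h')(Pow(Add(Add(-3, 4), -12), 2))) = Add(Add(-55, Mul(568, -669, 10)), Mul(10, Pow(Add(Add(-3, 4), -12), 2))) = Add(Add(-55, -3799920), Mul(10, Pow(Add(1, -12), 2))) = Add(-3799975, Mul(10, Pow(-11, 2))) = Add(-3799975, Mul(10, 121)) = Add(-3799975, 1210) = -3798765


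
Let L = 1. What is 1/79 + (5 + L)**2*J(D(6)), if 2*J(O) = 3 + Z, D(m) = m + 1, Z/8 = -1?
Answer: -7109/79 ≈ -89.987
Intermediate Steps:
Z = -8 (Z = 8*(-1) = -8)
D(m) = 1 + m
J(O) = -5/2 (J(O) = (3 - 8)/2 = (1/2)*(-5) = -5/2)
1/79 + (5 + L)**2*J(D(6)) = 1/79 + (5 + 1)**2*(-5/2) = 1/79 + 6**2*(-5/2) = 1/79 + 36*(-5/2) = 1/79 - 90 = -7109/79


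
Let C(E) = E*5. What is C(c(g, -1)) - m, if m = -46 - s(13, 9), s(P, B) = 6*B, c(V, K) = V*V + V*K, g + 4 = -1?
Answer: 250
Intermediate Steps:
g = -5 (g = -4 - 1 = -5)
c(V, K) = V² + K*V
C(E) = 5*E
m = -100 (m = -46 - 6*9 = -46 - 1*54 = -46 - 54 = -100)
C(c(g, -1)) - m = 5*(-5*(-1 - 5)) - 1*(-100) = 5*(-5*(-6)) + 100 = 5*30 + 100 = 150 + 100 = 250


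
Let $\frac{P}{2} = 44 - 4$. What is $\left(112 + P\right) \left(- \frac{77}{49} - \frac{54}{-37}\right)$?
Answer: $- \frac{5568}{259} \approx -21.498$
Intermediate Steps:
$P = 80$ ($P = 2 \left(44 - 4\right) = 2 \cdot 40 = 80$)
$\left(112 + P\right) \left(- \frac{77}{49} - \frac{54}{-37}\right) = \left(112 + 80\right) \left(- \frac{77}{49} - \frac{54}{-37}\right) = 192 \left(\left(-77\right) \frac{1}{49} - - \frac{54}{37}\right) = 192 \left(- \frac{11}{7} + \frac{54}{37}\right) = 192 \left(- \frac{29}{259}\right) = - \frac{5568}{259}$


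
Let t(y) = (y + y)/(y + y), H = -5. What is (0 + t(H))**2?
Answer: 1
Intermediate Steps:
t(y) = 1 (t(y) = (2*y)/((2*y)) = (2*y)*(1/(2*y)) = 1)
(0 + t(H))**2 = (0 + 1)**2 = 1**2 = 1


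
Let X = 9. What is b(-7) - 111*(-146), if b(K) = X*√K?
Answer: 16206 + 9*I*√7 ≈ 16206.0 + 23.812*I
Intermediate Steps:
b(K) = 9*√K
b(-7) - 111*(-146) = 9*√(-7) - 111*(-146) = 9*(I*√7) + 16206 = 9*I*√7 + 16206 = 16206 + 9*I*√7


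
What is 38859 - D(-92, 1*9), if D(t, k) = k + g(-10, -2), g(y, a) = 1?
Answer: 38849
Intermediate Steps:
D(t, k) = 1 + k (D(t, k) = k + 1 = 1 + k)
38859 - D(-92, 1*9) = 38859 - (1 + 1*9) = 38859 - (1 + 9) = 38859 - 1*10 = 38859 - 10 = 38849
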